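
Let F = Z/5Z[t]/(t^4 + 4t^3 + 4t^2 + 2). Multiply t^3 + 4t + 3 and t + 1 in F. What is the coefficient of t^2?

Multiply in Z/5Z[t]: (t^3 + 4t + 3)·(t + 1) = t^4 + t^3 + 4t^2 + 2t + 3.
Reduce using t^4 ≡ t^3 + t^2 + 3 (mod t^4 + 4t^3 + 4t^2 + 2).
Reduced: 2t^3 + 2t + 1.

0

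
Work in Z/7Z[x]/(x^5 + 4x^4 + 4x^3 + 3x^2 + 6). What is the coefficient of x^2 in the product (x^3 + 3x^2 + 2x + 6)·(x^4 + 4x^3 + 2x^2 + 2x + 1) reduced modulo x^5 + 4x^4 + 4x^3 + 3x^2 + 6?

6

Multiply in Z/7Z[x]: (x^3 + 3x^2 + 2x + 6)·(x^4 + 4x^3 + 2x^2 + 2x + 1) = x^7 + 2x^5 + x^4 + 5x^2 + 6.
Reduce using x^5 ≡ 3x^4 + 3x^3 + 4x^2 + 1 (mod x^5 + 4x^4 + 4x^3 + 3x^2 + 6).
Reduced: 5x^3 + 6x^2 + 3x + 6.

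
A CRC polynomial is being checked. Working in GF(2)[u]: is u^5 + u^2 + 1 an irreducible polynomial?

Write P(u) = u^5 + u^2 + 1.
Check for roots in GF(2): P(0) = 1; P(1) = 1.
No roots, so no linear factors.
Monic irreducibles of degree 2 over GF(2): u^2 + u + 1.
None of them divide P (all give nonzero remainder).
No irreducible factor of degree ≤ 2 exists, so P is irreducible over GF(2).

Yes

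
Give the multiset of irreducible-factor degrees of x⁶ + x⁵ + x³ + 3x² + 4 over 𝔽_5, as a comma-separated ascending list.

1, 1, 1, 1, 2

Write h(x) = x⁶ + x⁵ + x³ + 3x² + 4.
Roots in 𝔽_5: h(0) = 4; h(1) = 0 → root; h(2) = 0 → root; h(3) = 0 → root; h(4) = 1.
Linear factors from roots: (x + 4), (x + 3), (x + 2).
Complete factorization: h(x) = (x + 2)·(x + 3)·(x + 4)^2·(x² + 3x + 4).
Factor degrees with multiplicity: 1 + 1 + 1 + 1 + 2 = 6.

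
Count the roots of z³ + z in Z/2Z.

2

Write g(z) = z³ + z.
Evaluate at each of the 2 elements of Z/2Z:
g(0) = 0 → root; g(1) = 0 → root.
Roots: {0, 1}.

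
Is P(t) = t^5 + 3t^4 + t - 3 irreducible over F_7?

Check for roots in F_7: P(0) = 4; P(1) = 2; P(2) = 2; P(3) = 3; P(4) = 1; P(5) = 4; P(6) = 5.
No roots, so no linear factors.
Degree-2 irreducible divisors: test the 21 monic irreducibles of degree 2 over GF(7).
None of them divide P (all give nonzero remainder).
No irreducible factor of degree ≤ 2 exists, so P is irreducible over GF(7).

Yes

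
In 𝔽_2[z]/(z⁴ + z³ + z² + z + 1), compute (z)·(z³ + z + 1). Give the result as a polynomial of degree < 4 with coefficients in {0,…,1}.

Multiply in 𝔽_2[z]: (z)·(z³ + z + 1) = z⁴ + z² + z.
Reduce using z⁴ ≡ z³ + z² + z + 1 (mod z⁴ + z³ + z² + z + 1).
Reduced: z³ + 1.

z^3 + 1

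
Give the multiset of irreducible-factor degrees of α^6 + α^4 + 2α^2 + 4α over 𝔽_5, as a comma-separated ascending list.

1, 1, 1, 1, 2

Write h(α) = α^6 + α^4 + 2α^2 + 4α.
Roots in 𝔽_5: h(0) = 0 → root; h(1) = 3; h(2) = 1; h(3) = 0 → root; h(4) = 0 → root.
Linear factors from roots: (α), (α + 2), (α + 1).
Complete factorization: h(α) = (α)·(α + 2)·(α + 1)^2·(α^2 + α + 2).
Factor degrees with multiplicity: 1 + 1 + 1 + 1 + 2 = 6.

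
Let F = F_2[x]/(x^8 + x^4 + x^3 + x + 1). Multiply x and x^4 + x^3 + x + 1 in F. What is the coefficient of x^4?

1

Multiply in F_2[x]: (x)·(x^4 + x^3 + x + 1) = x^5 + x^4 + x^2 + x.
Reduced: x^5 + x^4 + x^2 + x.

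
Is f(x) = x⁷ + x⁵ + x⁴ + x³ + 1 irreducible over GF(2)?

Check for roots in GF(2): f(0) = 1; f(1) = 1.
No roots, so no linear factors.
Monic irreducibles of degree 2 over GF(2): x² + x + 1.
None of them divide f (all give nonzero remainder).
Monic irreducibles of degree 3 over GF(2): x³ + x + 1, x³ + x² + 1.
None of them divide f (all give nonzero remainder).
No irreducible factor of degree ≤ 3 exists, so f is irreducible over GF(2).

Yes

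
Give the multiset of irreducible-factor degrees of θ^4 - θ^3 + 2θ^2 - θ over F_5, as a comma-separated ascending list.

1, 1, 2

Write h(θ) = θ^4 - θ^3 + 2θ^2 - θ.
Roots in F_5: h(0) = 0 → root; h(1) = 1; h(2) = 4; h(3) = 4; h(4) = 0 → root.
Linear factors from roots: (θ), (θ + 1).
Complete factorization: h(θ) = (θ)·(θ + 1)·(θ^2 - 2θ - 1).
Factor degrees with multiplicity: 1 + 1 + 2 = 4.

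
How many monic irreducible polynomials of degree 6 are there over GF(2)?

9

x^(2^6) − x is the product of all monic irreducibles of degree dividing 6; Möbius inversion gives N = (1/6) Σ μ(6/d)·2^d.
Divisors of 6: 1, 2, 3, 6; μ(6/d) for each: 1, -1, -1, 1.
Σ = 2^1 − 2^2 − 2^3 + 2^6 = 54.
N = 54/6 = 9.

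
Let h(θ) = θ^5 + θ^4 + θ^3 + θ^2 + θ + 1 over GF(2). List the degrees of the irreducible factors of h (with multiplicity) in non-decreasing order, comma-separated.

1, 2, 2

Roots in GF(2): h(0) = 1; h(1) = 0 → root.
Linear factors from roots: (θ + 1).
Complete factorization: h(θ) = (θ + 1)·(θ^2 + θ + 1)^2.
Factor degrees with multiplicity: 1 + 2 + 2 = 5.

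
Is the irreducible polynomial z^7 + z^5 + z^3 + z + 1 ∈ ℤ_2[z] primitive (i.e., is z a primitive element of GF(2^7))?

Yes

Write f(z) = z^7 + z^5 + z^3 + z + 1.
|GF(2^7)^×| = 2^7 − 1 = 127. Prime factorization: 127 = 127.
f is primitive ⇔ z has order 127 in GF(2)[z]/(f), i.e. z^(127/q) ≠ 1 for each prime q | 127.
z^(1) mod f = z.
None equal 1, so z has full order 127; f is primitive.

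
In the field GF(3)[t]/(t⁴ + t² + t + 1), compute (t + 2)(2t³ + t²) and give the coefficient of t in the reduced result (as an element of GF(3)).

Multiply in GF(3)[t]: (t + 2)·(2t³ + t²) = 2t⁴ + 2t³ + 2t².
Reduce using t⁴ ≡ 2t² + 2t + 2 (mod t⁴ + t² + t + 1).
Reduced: 2t³ + t + 1.

1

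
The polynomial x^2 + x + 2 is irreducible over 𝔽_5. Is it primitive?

Write f(x) = x^2 + x + 2.
|GF(5^2)^×| = 5^2 − 1 = 24. Prime factorization: 24 = 2^3·3.
f is primitive ⇔ x has order 24 in GF(5)[x]/(f), i.e. x^(24/q) ≠ 1 for each prime q | 24.
x^(12) mod f = 4.
x^(8) mod f = 3x + 1.
None equal 1, so x has full order 24; f is primitive.

Yes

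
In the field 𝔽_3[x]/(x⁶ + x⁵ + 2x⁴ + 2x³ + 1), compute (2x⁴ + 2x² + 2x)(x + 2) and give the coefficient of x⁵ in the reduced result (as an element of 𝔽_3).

Multiply in 𝔽_3[x]: (2x⁴ + 2x² + 2x)·(x + 2) = 2x⁵ + x⁴ + 2x³ + x.
Reduced: 2x⁵ + x⁴ + 2x³ + x.

2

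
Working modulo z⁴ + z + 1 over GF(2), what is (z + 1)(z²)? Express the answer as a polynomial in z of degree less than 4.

Multiply in GF(2)[z]: (z + 1)·(z²) = z³ + z².
Reduced: z³ + z².

z^3 + z^2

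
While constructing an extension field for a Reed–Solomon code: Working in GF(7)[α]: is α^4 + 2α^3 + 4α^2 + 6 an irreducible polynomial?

Write h(α) = α^4 + 2α^3 + 4α^2 + 6.
Check for roots in GF(7): h(0) = 6; h(1) = 6; h(2) = 5; h(3) = 2; h(4) = 6; h(5) = 1; h(6) = 2.
No roots, so no linear factors.
Degree-2 irreducible divisors: test the 21 monic irreducibles of degree 2 over GF(7).
None of them divide h (all give nonzero remainder).
No irreducible factor of degree ≤ 2 exists, so h is irreducible over GF(7).

Yes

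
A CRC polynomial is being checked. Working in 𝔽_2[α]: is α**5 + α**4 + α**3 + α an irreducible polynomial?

Write P(α) = α**5 + α**4 + α**3 + α.
Check for roots in 𝔽_2: P(0) = 0 → root; P(1) = 0 → root.
P(0) = 0, so (α) divides P(α); P is reducible.

No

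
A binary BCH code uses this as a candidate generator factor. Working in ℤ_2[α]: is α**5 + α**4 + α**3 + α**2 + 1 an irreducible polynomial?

Write P(α) = α**5 + α**4 + α**3 + α**2 + 1.
Check for roots in ℤ_2: P(0) = 1; P(1) = 1.
No roots, so no linear factors.
Monic irreducibles of degree 2 over GF(2): α**2 + α + 1.
None of them divide P (all give nonzero remainder).
No irreducible factor of degree ≤ 2 exists, so P is irreducible over GF(2).

Yes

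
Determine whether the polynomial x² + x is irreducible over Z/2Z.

Write m(x) = x² + x.
Check for roots in Z/2Z: m(0) = 0 → root; m(1) = 0 → root.
m(0) = 0, so (x) divides m(x); m is reducible.

No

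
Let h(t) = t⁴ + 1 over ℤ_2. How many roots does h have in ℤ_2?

Evaluate at each of the 2 elements of ℤ_2:
h(0) = 1; h(1) = 0 → root.
Roots: {1}.

1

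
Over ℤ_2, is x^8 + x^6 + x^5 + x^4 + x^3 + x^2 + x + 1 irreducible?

No

Write h(x) = x^8 + x^6 + x^5 + x^4 + x^3 + x^2 + x + 1.
Check for roots in ℤ_2: h(0) = 1; h(1) = 0 → root.
h(1) = 0, so (x − 1) divides h(x); h is reducible.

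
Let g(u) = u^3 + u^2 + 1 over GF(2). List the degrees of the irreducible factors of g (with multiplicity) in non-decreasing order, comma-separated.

3

Roots in GF(2): g(0) = 1; g(1) = 1.
Complete factorization: g(u) = (u^3 + u^2 + 1).
Factor degrees with multiplicity: 3 = 3.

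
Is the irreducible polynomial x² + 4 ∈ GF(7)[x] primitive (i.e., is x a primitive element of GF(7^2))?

No

Write f(x) = x² + 4.
|GF(7^2)^×| = 7^2 − 1 = 48. Prime factorization: 48 = 2^4·3.
f is primitive ⇔ x has order 48 in GF(7)[x]/(f), i.e. x^(48/q) ≠ 1 for each prime q | 48.
x^(24) mod f = 1
x^(16) mod f = 2.
Since x^(24) = 1, the order of x divides 24 < 48; not primitive.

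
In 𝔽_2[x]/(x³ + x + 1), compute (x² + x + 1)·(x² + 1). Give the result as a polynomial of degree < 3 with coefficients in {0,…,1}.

Multiply in 𝔽_2[x]: (x² + x + 1)·(x² + 1) = x⁴ + x³ + x + 1.
Reduce using x³ ≡ x + 1 (mod x³ + x + 1).
Reduced: x² + x.

x^2 + x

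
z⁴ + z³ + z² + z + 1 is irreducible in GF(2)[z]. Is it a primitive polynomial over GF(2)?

Write f(z) = z⁴ + z³ + z² + z + 1.
|GF(2^4)^×| = 2^4 − 1 = 15. Prime factorization: 15 = 3·5.
f is primitive ⇔ z has order 15 in GF(2)[z]/(f), i.e. z^(15/q) ≠ 1 for each prime q | 15.
z^(5) mod f = 1
z^(3) mod f = z³.
Since z^(5) = 1, the order of z divides 5 < 15; not primitive.

No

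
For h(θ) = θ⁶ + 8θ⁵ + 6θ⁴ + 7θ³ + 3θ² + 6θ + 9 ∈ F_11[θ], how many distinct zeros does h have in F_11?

3

Evaluate at each of the 11 elements of F_11:
h(0) = 9; h(1) = 7; h(2) = 10; h(3) = 3; h(4) = 9; h(5) = 0 → root; h(6) = 0 → root; h(7) = 6; h(8) = 2; h(9) = 0 → root; h(10) = 9.
Roots: {5, 6, 9}.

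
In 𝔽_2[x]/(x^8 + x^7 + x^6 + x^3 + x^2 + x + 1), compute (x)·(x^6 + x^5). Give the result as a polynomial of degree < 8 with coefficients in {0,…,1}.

x^7 + x^6

Multiply in 𝔽_2[x]: (x)·(x^6 + x^5) = x^7 + x^6.
Reduced: x^7 + x^6.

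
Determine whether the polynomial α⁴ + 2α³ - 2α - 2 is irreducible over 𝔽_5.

Write h(α) = α⁴ + 2α³ - 2α - 2.
Check for roots in 𝔽_5: h(0) = 3; h(1) = 4; h(2) = 1; h(3) = 2; h(4) = 4.
No roots, so no linear factors.
Degree-2 irreducible divisors: test the 10 monic irreducibles of degree 2 over GF(5).
None of them divide h (all give nonzero remainder).
No irreducible factor of degree ≤ 2 exists, so h is irreducible over GF(5).

Yes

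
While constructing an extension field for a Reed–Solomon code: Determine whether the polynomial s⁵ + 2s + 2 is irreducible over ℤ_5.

Write h(s) = s⁵ + 2s + 2.
Check for roots in ℤ_5: h(0) = 2; h(1) = 0 → root; h(2) = 3; h(3) = 1; h(4) = 4.
h(1) = 0, so (s − 1) divides h(s); h is reducible.

No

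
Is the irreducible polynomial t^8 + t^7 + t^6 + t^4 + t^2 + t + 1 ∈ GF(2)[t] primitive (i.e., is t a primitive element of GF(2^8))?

No

Write f(t) = t^8 + t^7 + t^6 + t^4 + t^2 + t + 1.
|GF(2^8)^×| = 2^8 − 1 = 255. Prime factorization: 255 = 3·5·17.
f is primitive ⇔ t has order 255 in GF(2)[t]/(f), i.e. t^(255/q) ≠ 1 for each prime q | 255.
t^(85) mod f = 1
t^(51) mod f = 1
t^(15) mod f = t^7 + t^4 + t^3 + t^2 + t.
Since t^(85) = 1, the order of t divides 85 < 255; not primitive.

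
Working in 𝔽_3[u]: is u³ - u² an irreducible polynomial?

Write m(u) = u³ - u².
Check for roots in 𝔽_3: m(0) = 0 → root; m(1) = 0 → root; m(2) = 1.
m(0) = 0, so (u) divides m(u); m is reducible.

No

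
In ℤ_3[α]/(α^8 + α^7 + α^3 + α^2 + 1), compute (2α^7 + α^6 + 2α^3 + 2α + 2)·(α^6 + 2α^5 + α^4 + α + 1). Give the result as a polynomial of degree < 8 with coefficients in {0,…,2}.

2α^4 + 2α

Multiply in ℤ_3[α]: (2α^7 + α^6 + 2α^3 + 2α + 2)·(α^6 + 2α^5 + α^4 + α + 1) = 2α^13 + 2α^12 + α^11 + α^10 + 2α^9 + α^7 + α^6 + α^4 + 2α^3 + 2α^2 + α + 2.
Reduce using α^8 ≡ 2α^7 + 2α^3 + 2α^2 + 2 (mod α^8 + α^7 + α^3 + α^2 + 1).
Reduced: 2α^4 + 2α.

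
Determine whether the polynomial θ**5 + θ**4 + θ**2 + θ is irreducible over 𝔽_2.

Write f(θ) = θ**5 + θ**4 + θ**2 + θ.
Check for roots in 𝔽_2: f(0) = 0 → root; f(1) = 0 → root.
f(0) = 0, so (θ) divides f(θ); f is reducible.

No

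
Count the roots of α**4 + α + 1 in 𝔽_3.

1

Write f(α) = α**4 + α + 1.
Evaluate at each of the 3 elements of 𝔽_3:
f(0) = 1; f(1) = 0 → root; f(2) = 1.
Roots: {1}.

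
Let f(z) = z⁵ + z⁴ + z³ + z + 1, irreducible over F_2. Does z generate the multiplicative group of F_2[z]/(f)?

|GF(2^5)^×| = 2^5 − 1 = 31. Prime factorization: 31 = 31.
f is primitive ⇔ z has order 31 in GF(2)[z]/(f), i.e. z^(31/q) ≠ 1 for each prime q | 31.
z^(1) mod f = z.
None equal 1, so z has full order 31; f is primitive.

Yes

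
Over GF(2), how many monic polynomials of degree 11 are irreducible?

186

The number of monic irreducibles of degree 11 over GF(2) is (1/11)·Σ_{d∣11} μ(11/d) 2^d.
Divisors of 11: 1, 11; μ(11/d) for each: -1, 1.
Σ = − 2^1 + 2^11 = 2046.
N = 2046/11 = 186.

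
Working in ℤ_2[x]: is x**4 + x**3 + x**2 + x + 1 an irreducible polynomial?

Write h(x) = x**4 + x**3 + x**2 + x + 1.
Check for roots in ℤ_2: h(0) = 1; h(1) = 1.
No roots, so no linear factors.
Monic irreducibles of degree 2 over GF(2): x**2 + x + 1.
None of them divide h (all give nonzero remainder).
No irreducible factor of degree ≤ 2 exists, so h is irreducible over GF(2).

Yes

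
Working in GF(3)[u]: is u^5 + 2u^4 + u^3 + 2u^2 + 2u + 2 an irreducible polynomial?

Yes

Write f(u) = u^5 + 2u^4 + u^3 + 2u^2 + 2u + 2.
Check for roots in GF(3): f(0) = 2; f(1) = 1; f(2) = 2.
No roots, so no linear factors.
Monic irreducibles of degree 2 over GF(3): u^2 + 1, u^2 + u + 2, u^2 + 2u + 2.
None of them divide f (all give nonzero remainder).
No irreducible factor of degree ≤ 2 exists, so f is irreducible over GF(3).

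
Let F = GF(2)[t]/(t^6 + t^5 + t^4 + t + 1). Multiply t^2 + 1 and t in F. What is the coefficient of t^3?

Multiply in GF(2)[t]: (t^2 + 1)·(t) = t^3 + t.
Reduced: t^3 + t.

1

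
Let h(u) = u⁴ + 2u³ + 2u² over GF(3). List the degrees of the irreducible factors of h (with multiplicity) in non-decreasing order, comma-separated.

Roots in GF(3): h(0) = 0 → root; h(1) = 2; h(2) = 1.
Linear factors from roots: (u).
Complete factorization: h(u) = (u)^2·(u² + 2u + 2).
Factor degrees with multiplicity: 1 + 1 + 2 = 4.

1, 1, 2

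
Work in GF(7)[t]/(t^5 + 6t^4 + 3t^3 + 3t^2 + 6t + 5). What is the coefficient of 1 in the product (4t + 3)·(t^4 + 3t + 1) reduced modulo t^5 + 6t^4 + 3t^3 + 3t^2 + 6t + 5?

Multiply in GF(7)[t]: (4t + 3)·(t^4 + 3t + 1) = 4t^5 + 3t^4 + 5t^2 + 6t + 3.
Reduce using t^5 ≡ t^4 + 4t^3 + 4t^2 + t + 2 (mod t^5 + 6t^4 + 3t^3 + 3t^2 + 6t + 5).
Reduced: 2t^3 + 3t + 4.

4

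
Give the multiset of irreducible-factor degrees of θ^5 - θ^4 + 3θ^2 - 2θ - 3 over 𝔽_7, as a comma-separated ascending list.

Write h(θ) = θ^5 - θ^4 + 3θ^2 - 2θ - 3.
Linear factors from roots: (θ - 2), (θ + 3), (θ + 2), (θ + 1).
Complete factorization: h(θ) = (θ + 1)·(θ + 3)·(θ - 2)·(θ + 2)^2.
Factor degrees with multiplicity: 1 + 1 + 1 + 1 + 1 = 5.

1, 1, 1, 1, 1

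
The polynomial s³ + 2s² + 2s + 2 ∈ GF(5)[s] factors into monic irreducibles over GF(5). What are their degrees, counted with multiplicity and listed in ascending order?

3

Write h(s) = s³ + 2s² + 2s + 2.
Roots in GF(5): h(0) = 2; h(1) = 2; h(2) = 2; h(3) = 3; h(4) = 1.
Complete factorization: h(s) = (s³ + 2s² + 2s + 2).
Factor degrees with multiplicity: 3 = 3.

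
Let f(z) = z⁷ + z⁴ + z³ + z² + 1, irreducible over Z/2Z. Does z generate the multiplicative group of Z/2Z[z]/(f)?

|GF(2^7)^×| = 2^7 − 1 = 127. Prime factorization: 127 = 127.
f is primitive ⇔ z has order 127 in GF(2)[z]/(f), i.e. z^(127/q) ≠ 1 for each prime q | 127.
z^(1) mod f = z.
None equal 1, so z has full order 127; f is primitive.

Yes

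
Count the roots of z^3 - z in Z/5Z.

3

Write f(z) = z^3 - z.
Evaluate at each of the 5 elements of Z/5Z:
f(0) = 0 → root; f(1) = 0 → root; f(2) = 1; f(3) = 4; f(4) = 0 → root.
Roots: {0, 1, 4}.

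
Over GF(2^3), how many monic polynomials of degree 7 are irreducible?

299592

Gauss's count: N_{8}(7) = (1/7) Σ_{d|7} μ(7/d)·8^d.
Divisors of 7: 1, 7; μ(7/d) for each: -1, 1.
Σ = − 8^1 + 8^7 = 2097144.
N = 2097144/7 = 299592.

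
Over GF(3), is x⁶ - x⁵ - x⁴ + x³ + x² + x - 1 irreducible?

Write g(x) = x⁶ - x⁵ - x⁴ + x³ + x² + x - 1.
Check for roots in GF(3): g(0) = 2; g(1) = 1; g(2) = 2.
No roots, so no linear factors.
Monic irreducibles of degree 2 over GF(3): x² + 1, x² + x - 1, x² - x - 1.
None of them divide g (all give nonzero remainder).
Degree-3 irreducible divisors: test the 8 monic irreducibles of degree 3 over GF(3).
None of them divide g (all give nonzero remainder).
No irreducible factor of degree ≤ 3 exists, so g is irreducible over GF(3).

Yes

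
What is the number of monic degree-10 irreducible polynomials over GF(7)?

x^(7^10) − x is the product of all monic irreducibles of degree dividing 10; Möbius inversion gives N = (1/10) Σ μ(10/d)·7^d.
Divisors of 10: 1, 2, 5, 10; μ(10/d) for each: 1, -1, -1, 1.
Σ = 7^1 − 7^2 − 7^5 + 7^10 = 282458400.
N = 282458400/10 = 28245840.

28245840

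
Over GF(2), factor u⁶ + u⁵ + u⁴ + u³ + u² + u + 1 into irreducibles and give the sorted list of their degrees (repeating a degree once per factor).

3, 3

Write g(u) = u⁶ + u⁵ + u⁴ + u³ + u² + u + 1.
Roots in GF(2): g(0) = 1; g(1) = 1.
Complete factorization: g(u) = (u³ + u + 1)·(u³ + u² + 1).
Factor degrees with multiplicity: 3 + 3 = 6.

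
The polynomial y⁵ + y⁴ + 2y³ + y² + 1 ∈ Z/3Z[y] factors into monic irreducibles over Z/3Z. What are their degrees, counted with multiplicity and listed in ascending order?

1, 1, 3

Write f(y) = y⁵ + y⁴ + 2y³ + y² + 1.
Roots in Z/3Z: f(0) = 1; f(1) = 0 → root; f(2) = 0 → root.
Linear factors from roots: (y + 2), (y + 1).
Complete factorization: f(y) = (y + 1)·(y + 2)·(y³ + y² + 2).
Factor degrees with multiplicity: 1 + 1 + 3 = 5.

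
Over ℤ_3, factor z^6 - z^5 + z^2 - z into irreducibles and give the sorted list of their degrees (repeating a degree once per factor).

1, 1, 2, 2

Write f(z) = z^6 - z^5 + z^2 - z.
Roots in ℤ_3: f(0) = 0 → root; f(1) = 0 → root; f(2) = 1.
Linear factors from roots: (z), (z - 1).
Complete factorization: f(z) = (z)·(z - 1)·(z^2 + z - 1)·(z^2 - z - 1).
Factor degrees with multiplicity: 1 + 1 + 2 + 2 = 6.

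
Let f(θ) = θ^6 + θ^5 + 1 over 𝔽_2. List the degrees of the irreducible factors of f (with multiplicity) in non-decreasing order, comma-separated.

6

Roots in 𝔽_2: f(0) = 1; f(1) = 1.
Complete factorization: f(θ) = (θ^6 + θ^5 + 1).
Factor degrees with multiplicity: 6 = 6.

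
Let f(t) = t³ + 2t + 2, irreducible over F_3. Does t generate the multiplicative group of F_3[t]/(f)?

No

|GF(3^3)^×| = 3^3 − 1 = 26. Prime factorization: 26 = 2·13.
f is primitive ⇔ t has order 26 in GF(3)[t]/(f), i.e. t^(26/q) ≠ 1 for each prime q | 26.
t^(13) mod f = 1
t^(2) mod f = t².
Since t^(13) = 1, the order of t divides 13 < 26; not primitive.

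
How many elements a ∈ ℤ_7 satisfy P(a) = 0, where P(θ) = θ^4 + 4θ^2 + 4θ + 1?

Evaluate at each of the 7 elements of ℤ_7:
P(0) = 1; P(1) = 3; P(2) = 6; P(3) = 4; P(4) = 1; P(5) = 4; P(6) = 2.
No element is a root.

0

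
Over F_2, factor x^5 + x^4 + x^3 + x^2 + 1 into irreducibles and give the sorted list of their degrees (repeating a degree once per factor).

Write g(x) = x^5 + x^4 + x^3 + x^2 + 1.
Roots in F_2: g(0) = 1; g(1) = 1.
Complete factorization: g(x) = (x^5 + x^4 + x^3 + x^2 + 1).
Factor degrees with multiplicity: 5 = 5.

5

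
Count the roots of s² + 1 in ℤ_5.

2

Write P(s) = s² + 1.
Evaluate at each of the 5 elements of ℤ_5:
P(0) = 1; P(1) = 2; P(2) = 0 → root; P(3) = 0 → root; P(4) = 2.
Roots: {2, 3}.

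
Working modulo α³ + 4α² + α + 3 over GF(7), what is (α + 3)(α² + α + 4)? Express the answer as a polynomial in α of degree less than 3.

Multiply in GF(7)[α]: (α + 3)·(α² + α + 4) = α³ + 4α² + 5.
Reduce using α³ ≡ 3α² + 6α + 4 (mod α³ + 4α² + α + 3).
Reduced: 6α + 2.

6α + 2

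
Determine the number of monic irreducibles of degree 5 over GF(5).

The number of monic irreducibles of degree 5 over GF(5) is (1/5)·Σ_{d∣5} μ(5/d) 5^d.
Divisors of 5: 1, 5; μ(5/d) for each: -1, 1.
Σ = − 5^1 + 5^5 = 3120.
N = 3120/5 = 624.

624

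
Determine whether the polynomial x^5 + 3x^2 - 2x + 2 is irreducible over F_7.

No

Write h(x) = x^5 + 3x^2 - 2x + 2.
Check for roots in F_7: h(0) = 2; h(1) = 4; h(2) = 0 → root; h(3) = 0 → root; h(4) = 2; h(5) = 0 → root; h(6) = 6.
h(2) = 0, so (x − 2) divides h(x); h is reducible.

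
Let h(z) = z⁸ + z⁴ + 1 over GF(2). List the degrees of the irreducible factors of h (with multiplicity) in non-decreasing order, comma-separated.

2, 2, 2, 2

Roots in GF(2): h(0) = 1; h(1) = 1.
Complete factorization: h(z) = (z² + z + 1)^4.
Factor degrees with multiplicity: 2 + 2 + 2 + 2 = 8.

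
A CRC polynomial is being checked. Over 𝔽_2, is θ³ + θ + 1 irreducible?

Write f(θ) = θ³ + θ + 1.
Check for roots in 𝔽_2: f(0) = 1; f(1) = 1.
No roots. A degree-3 polynomial over a field with no linear factor is irreducible.

Yes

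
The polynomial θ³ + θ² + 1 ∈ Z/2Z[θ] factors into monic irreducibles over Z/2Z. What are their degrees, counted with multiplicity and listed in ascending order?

3

Write f(θ) = θ³ + θ² + 1.
Roots in Z/2Z: f(0) = 1; f(1) = 1.
Complete factorization: f(θ) = (θ³ + θ² + 1).
Factor degrees with multiplicity: 3 = 3.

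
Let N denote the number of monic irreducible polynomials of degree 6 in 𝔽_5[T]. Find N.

The number of monic irreducibles of degree 6 over GF(5) is (1/6)·Σ_{d∣6} μ(6/d) 5^d.
Divisors of 6: 1, 2, 3, 6; μ(6/d) for each: 1, -1, -1, 1.
Σ = 5^1 − 5^2 − 5^3 + 5^6 = 15480.
N = 15480/6 = 2580.

2580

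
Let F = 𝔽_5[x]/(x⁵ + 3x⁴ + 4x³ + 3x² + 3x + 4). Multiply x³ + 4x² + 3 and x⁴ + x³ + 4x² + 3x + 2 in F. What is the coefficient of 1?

4

Multiply in 𝔽_5[x]: (x³ + 4x² + 3)·(x⁴ + x³ + 4x² + 3x + 2) = x⁷ + 3x⁵ + 2x⁴ + 2x³ + 4x + 1.
Reduce using x⁵ ≡ 2x⁴ + x³ + 2x² + 2x + 1 (mod x⁵ + 3x⁴ + 4x³ + 3x² + 3x + 4).
Reduced: 2x⁴ + x³ + x² + 2x + 4.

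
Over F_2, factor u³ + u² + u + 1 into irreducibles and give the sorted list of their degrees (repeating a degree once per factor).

Write h(u) = u³ + u² + u + 1.
Roots in F_2: h(0) = 1; h(1) = 0 → root.
Linear factors from roots: (u + 1).
Complete factorization: h(u) = (u + 1)^3.
Factor degrees with multiplicity: 1 + 1 + 1 = 3.

1, 1, 1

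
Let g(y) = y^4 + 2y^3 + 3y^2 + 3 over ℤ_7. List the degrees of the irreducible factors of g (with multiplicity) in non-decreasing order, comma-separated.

Complete factorization: g(y) = (y^4 + 2y^3 + 3y^2 + 3).
Factor degrees with multiplicity: 4 = 4.

4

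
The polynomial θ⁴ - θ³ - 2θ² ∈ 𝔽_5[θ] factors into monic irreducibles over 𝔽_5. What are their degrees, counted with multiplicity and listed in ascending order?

Write f(θ) = θ⁴ - θ³ - 2θ².
Roots in 𝔽_5: f(0) = 0 → root; f(1) = 3; f(2) = 0 → root; f(3) = 1; f(4) = 0 → root.
Linear factors from roots: (θ), (θ - 2), (θ + 1).
Complete factorization: f(θ) = (θ + 1)·(θ - 2)·(θ)^2.
Factor degrees with multiplicity: 1 + 1 + 1 + 1 = 4.

1, 1, 1, 1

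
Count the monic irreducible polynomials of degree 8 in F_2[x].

Gauss's count: N_{2}(8) = (1/8) Σ_{d|8} μ(8/d)·2^d.
Divisors of 8: 1, 2, 4, 8; μ(8/d) for each: 0, 0, -1, 1.
Σ = − 2^4 + 2^8 = 240.
N = 240/8 = 30.

30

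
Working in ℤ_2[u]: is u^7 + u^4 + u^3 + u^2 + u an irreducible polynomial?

No

Write m(u) = u^7 + u^4 + u^3 + u^2 + u.
Check for roots in ℤ_2: m(0) = 0 → root; m(1) = 1.
m(0) = 0, so (u) divides m(u); m is reducible.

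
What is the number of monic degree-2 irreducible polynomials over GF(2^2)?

Gauss's count: N_{4}(2) = (1/2) Σ_{d|2} μ(2/d)·4^d.
Divisors of 2: 1, 2; μ(2/d) for each: -1, 1.
Σ = − 4^1 + 4^2 = 12.
N = 12/2 = 6.

6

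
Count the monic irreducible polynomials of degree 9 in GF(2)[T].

Gauss's count: N_{2}(9) = (1/9) Σ_{d|9} μ(9/d)·2^d.
Divisors of 9: 1, 3, 9; μ(9/d) for each: 0, -1, 1.
Σ = − 2^3 + 2^9 = 504.
N = 504/9 = 56.

56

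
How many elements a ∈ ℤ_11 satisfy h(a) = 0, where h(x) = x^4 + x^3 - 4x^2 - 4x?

Evaluate at each of the 11 elements of ℤ_11:
h(0) = 0 → root; h(1) = 5; h(2) = 0 → root; h(3) = 5; h(4) = 9; h(5) = 3; h(6) = 2; h(7) = 1; h(8) = 8; h(9) = 0 → root; h(10) = 0 → root.
Roots: {0, 2, 9, 10}.

4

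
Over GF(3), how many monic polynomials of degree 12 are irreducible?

44220

By the necklace-counting formula, N_3(12) = (1/12) Σ_{d|12} μ(12/d)·3^d.
Divisors of 12: 1, 2, 3, 4, 6, 12; μ(12/d) for each: 0, 1, 0, -1, -1, 1.
Σ = 3^2 − 3^4 − 3^6 + 3^12 = 530640.
N = 530640/12 = 44220.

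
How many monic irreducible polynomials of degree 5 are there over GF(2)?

6

x^(2^5) − x is the product of all monic irreducibles of degree dividing 5; Möbius inversion gives N = (1/5) Σ μ(5/d)·2^d.
Divisors of 5: 1, 5; μ(5/d) for each: -1, 1.
Σ = − 2^1 + 2^5 = 30.
N = 30/5 = 6.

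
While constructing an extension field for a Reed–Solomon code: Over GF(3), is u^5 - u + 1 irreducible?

Write h(u) = u^5 - u + 1.
Check for roots in GF(3): h(0) = 1; h(1) = 1; h(2) = 1.
No roots, so no linear factors.
Monic irreducibles of degree 2 over GF(3): u^2 + 1, u^2 + u - 1, u^2 - u - 1.
None of them divide h (all give nonzero remainder).
No irreducible factor of degree ≤ 2 exists, so h is irreducible over GF(3).

Yes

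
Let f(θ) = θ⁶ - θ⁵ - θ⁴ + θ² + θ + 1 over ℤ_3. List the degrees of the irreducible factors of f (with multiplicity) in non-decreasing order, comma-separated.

Roots in ℤ_3: f(0) = 1; f(1) = 2; f(2) = 2.
Complete factorization: f(θ) = (θ⁶ - θ⁵ - θ⁴ + θ² + θ + 1).
Factor degrees with multiplicity: 6 = 6.

6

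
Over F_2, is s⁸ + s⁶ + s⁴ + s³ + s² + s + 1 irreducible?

Write m(s) = s⁸ + s⁶ + s⁴ + s³ + s² + s + 1.
Check for roots in F_2: m(0) = 1; m(1) = 1.
No roots, so no linear factors.
Monic irreducibles of degree 2 over GF(2): s² + s + 1.
None of them divide m (all give nonzero remainder).
Monic irreducibles of degree 3 over GF(2): s³ + s + 1, s³ + s² + 1.
None of them divide m (all give nonzero remainder).
Monic irreducibles of degree 4 over GF(2): s⁴ + s + 1, s⁴ + s³ + 1, s⁴ + s³ + s² + s + 1.
None of them divide m (all give nonzero remainder).
No irreducible factor of degree ≤ 4 exists, so m is irreducible over GF(2).

Yes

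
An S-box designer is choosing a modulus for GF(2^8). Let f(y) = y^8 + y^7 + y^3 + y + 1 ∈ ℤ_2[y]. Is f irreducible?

Yes

Check for roots in ℤ_2: f(0) = 1; f(1) = 1.
No roots, so no linear factors.
Monic irreducibles of degree 2 over GF(2): y^2 + y + 1.
None of them divide f (all give nonzero remainder).
Monic irreducibles of degree 3 over GF(2): y^3 + y + 1, y^3 + y^2 + 1.
None of them divide f (all give nonzero remainder).
Monic irreducibles of degree 4 over GF(2): y^4 + y + 1, y^4 + y^3 + 1, y^4 + y^3 + y^2 + y + 1.
None of them divide f (all give nonzero remainder).
No irreducible factor of degree ≤ 4 exists, so f is irreducible over GF(2).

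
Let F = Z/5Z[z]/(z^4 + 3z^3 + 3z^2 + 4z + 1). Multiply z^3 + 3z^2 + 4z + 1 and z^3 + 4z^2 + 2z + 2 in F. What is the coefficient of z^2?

2

Multiply in Z/5Z[z]: (z^3 + 3z^2 + 4z + 1)·(z^3 + 4z^2 + 2z + 2) = z^6 + 2z^5 + 3z^4 + 3z^2 + 2.
Reduce using z^4 ≡ 2z^3 + 2z^2 + z + 4 (mod z^4 + 3z^3 + 3z^2 + 4z + 1).
Reduced: 2z^2 + 4z + 4.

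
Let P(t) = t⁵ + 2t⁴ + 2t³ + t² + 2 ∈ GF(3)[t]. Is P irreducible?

Check for roots in GF(3): P(0) = 2; P(1) = 2; P(2) = 2.
No roots, so no linear factors.
Monic irreducibles of degree 2 over GF(3): t² + 1, t² + t + 2, t² + 2t + 2.
None of them divide P (all give nonzero remainder).
No irreducible factor of degree ≤ 2 exists, so P is irreducible over GF(3).

Yes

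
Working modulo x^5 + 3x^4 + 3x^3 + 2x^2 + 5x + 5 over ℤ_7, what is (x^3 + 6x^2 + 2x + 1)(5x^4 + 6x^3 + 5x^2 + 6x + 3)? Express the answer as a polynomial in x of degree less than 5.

5x^4 + 6x^3 + x^2 + 5

Multiply in ℤ_7[x]: (x^3 + 6x^2 + 2x + 1)·(5x^4 + 6x^3 + 5x^2 + 6x + 3) = 5x^7 + x^6 + 2x^5 + 4x^4 + 6x^3 + 5x + 3.
Reduce using x^5 ≡ 4x^4 + 4x^3 + 5x^2 + 2x + 2 (mod x^5 + 3x^4 + 3x^3 + 2x^2 + 5x + 5).
Reduced: 5x^4 + 6x^3 + x^2 + 5.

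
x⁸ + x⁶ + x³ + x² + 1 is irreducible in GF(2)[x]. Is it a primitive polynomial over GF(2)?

Yes

Write f(x) = x⁸ + x⁶ + x³ + x² + 1.
|GF(2^8)^×| = 2^8 − 1 = 255. Prime factorization: 255 = 3·5·17.
f is primitive ⇔ x has order 255 in GF(2)[x]/(f), i.e. x^(255/q) ≠ 1 for each prime q | 255.
x^(85) mod f = x⁴ + x³ + x².
x^(51) mod f = x⁷ + x⁵.
x^(15) mod f = x⁶ + x⁵ + x⁴ + x³ + x².
None equal 1, so x has full order 255; f is primitive.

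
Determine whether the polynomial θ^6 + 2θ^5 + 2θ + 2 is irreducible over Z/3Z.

Write P(θ) = θ^6 + 2θ^5 + 2θ + 2.
Check for roots in Z/3Z: P(0) = 2; P(1) = 1; P(2) = 2.
No roots, so no linear factors.
Monic irreducibles of degree 2 over GF(3): θ^2 + 1, θ^2 + θ + 2, θ^2 + 2θ + 2.
None of them divide P (all give nonzero remainder).
Degree-3 irreducible divisors: test the 8 monic irreducibles of degree 3 over GF(3).
None of them divide P (all give nonzero remainder).
No irreducible factor of degree ≤ 3 exists, so P is irreducible over GF(3).

Yes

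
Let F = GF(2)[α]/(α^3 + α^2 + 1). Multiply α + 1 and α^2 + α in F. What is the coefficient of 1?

1

Multiply in GF(2)[α]: (α + 1)·(α^2 + α) = α^3 + α.
Reduce using α^3 ≡ α^2 + 1 (mod α^3 + α^2 + 1).
Reduced: α^2 + α + 1.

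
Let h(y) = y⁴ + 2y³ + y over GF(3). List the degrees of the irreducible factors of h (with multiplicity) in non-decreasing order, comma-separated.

Roots in GF(3): h(0) = 0 → root; h(1) = 1; h(2) = 1.
Linear factors from roots: (y).
Complete factorization: h(y) = (y)·(y³ + 2y² + 1).
Factor degrees with multiplicity: 1 + 3 = 4.

1, 3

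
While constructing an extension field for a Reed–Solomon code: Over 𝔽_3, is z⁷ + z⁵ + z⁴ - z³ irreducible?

Write f(z) = z⁷ + z⁵ + z⁴ - z³.
Check for roots in 𝔽_3: f(0) = 0 → root; f(1) = 2; f(2) = 0 → root.
f(0) = 0, so (z) divides f(z); f is reducible.

No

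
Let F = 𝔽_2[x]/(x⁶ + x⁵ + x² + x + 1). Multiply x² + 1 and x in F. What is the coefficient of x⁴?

Multiply in 𝔽_2[x]: (x² + 1)·(x) = x³ + x.
Reduced: x³ + x.

0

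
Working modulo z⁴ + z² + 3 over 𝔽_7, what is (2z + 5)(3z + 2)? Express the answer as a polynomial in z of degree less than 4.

Multiply in 𝔽_7[z]: (2z + 5)·(3z + 2) = 6z² + 5z + 3.
Reduced: 6z² + 5z + 3.

6z^2 + 5z + 3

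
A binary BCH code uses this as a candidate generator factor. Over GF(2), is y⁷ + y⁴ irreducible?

No

Write g(y) = y⁷ + y⁴.
Check for roots in GF(2): g(0) = 0 → root; g(1) = 0 → root.
g(0) = 0, so (y) divides g(y); g is reducible.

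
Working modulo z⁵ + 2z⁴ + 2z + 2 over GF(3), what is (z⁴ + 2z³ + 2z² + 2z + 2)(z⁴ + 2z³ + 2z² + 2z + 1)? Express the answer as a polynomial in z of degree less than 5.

Multiply in GF(3)[z]: (z⁴ + 2z³ + 2z² + 2z + 2)·(z⁴ + 2z³ + 2z² + 2z + 1) = z⁸ + z⁷ + 2z⁶ + 2z³ + z² + 2.
Reduce using z⁵ ≡ z⁴ + z + 1 (mod z⁵ + 2z⁴ + 2z + 2).
Reduced: 2z⁴ + 2z³ + z² + 2z.

2z^4 + 2z^3 + z^2 + 2z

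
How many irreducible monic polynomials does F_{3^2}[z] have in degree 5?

11808

Gauss's count: N_{9}(5) = (1/5) Σ_{d|5} μ(5/d)·9^d.
Divisors of 5: 1, 5; μ(5/d) for each: -1, 1.
Σ = − 9^1 + 9^5 = 59040.
N = 59040/5 = 11808.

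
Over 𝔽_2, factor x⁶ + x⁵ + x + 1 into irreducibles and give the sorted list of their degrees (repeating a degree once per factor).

Write f(x) = x⁶ + x⁵ + x + 1.
Roots in 𝔽_2: f(0) = 1; f(1) = 0 → root.
Linear factors from roots: (x + 1).
Complete factorization: f(x) = (x + 1)^2·(x⁴ + x³ + x² + x + 1).
Factor degrees with multiplicity: 1 + 1 + 4 = 6.

1, 1, 4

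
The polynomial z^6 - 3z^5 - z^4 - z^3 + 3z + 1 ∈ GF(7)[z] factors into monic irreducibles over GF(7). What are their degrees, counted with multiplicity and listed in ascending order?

1, 1, 1, 1, 2

Write h(z) = z^6 - 3z^5 - z^4 - z^3 + 3z + 1.
Linear factors from roots: (z - 1), (z - 2), (z - 3), (z + 2).
Complete factorization: h(z) = (z + 2)·(z - 3)·(z - 2)·(z - 1)·(z^2 + z - 3).
Factor degrees with multiplicity: 1 + 1 + 1 + 1 + 2 = 6.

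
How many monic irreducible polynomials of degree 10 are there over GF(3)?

5880

By the necklace-counting formula, N_3(10) = (1/10) Σ_{d|10} μ(10/d)·3^d.
Divisors of 10: 1, 2, 5, 10; μ(10/d) for each: 1, -1, -1, 1.
Σ = 3^1 − 3^2 − 3^5 + 3^10 = 58800.
N = 58800/10 = 5880.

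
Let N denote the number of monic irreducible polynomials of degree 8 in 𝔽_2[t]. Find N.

x^(2^8) − x is the product of all monic irreducibles of degree dividing 8; Möbius inversion gives N = (1/8) Σ μ(8/d)·2^d.
Divisors of 8: 1, 2, 4, 8; μ(8/d) for each: 0, 0, -1, 1.
Σ = − 2^4 + 2^8 = 240.
N = 240/8 = 30.

30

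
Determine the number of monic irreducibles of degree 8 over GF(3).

Gauss's count: N_{3}(8) = (1/8) Σ_{d|8} μ(8/d)·3^d.
Divisors of 8: 1, 2, 4, 8; μ(8/d) for each: 0, 0, -1, 1.
Σ = − 3^4 + 3^8 = 6480.
N = 6480/8 = 810.

810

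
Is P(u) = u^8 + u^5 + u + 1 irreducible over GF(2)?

No

Check for roots in GF(2): P(0) = 1; P(1) = 0 → root.
P(1) = 0, so (u − 1) divides P(u); P is reducible.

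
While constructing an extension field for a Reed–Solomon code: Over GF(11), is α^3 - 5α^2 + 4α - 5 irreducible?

No

Write g(α) = α^3 - 5α^2 + 4α - 5.
Check each element of GF(11) for a root: g(0)=6, g(1)=6, g(2)=2, g(3)=0, g(4)=6, g(5)=4, g(6)=0, g(7)=0, g(8)=10, g(9)=3, g(10)=7.
g(3) = 0, so (α − 3) divides g(α); g is reducible.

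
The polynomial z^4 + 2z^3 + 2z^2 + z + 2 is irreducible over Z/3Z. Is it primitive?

Yes

Write f(z) = z^4 + 2z^3 + 2z^2 + z + 2.
|GF(3^4)^×| = 3^4 − 1 = 80. Prime factorization: 80 = 2^4·5.
f is primitive ⇔ z has order 80 in GF(3)[z]/(f), i.e. z^(80/q) ≠ 1 for each prime q | 80.
z^(40) mod f = 2.
z^(16) mod f = z^2 + 2z.
None equal 1, so z has full order 80; f is primitive.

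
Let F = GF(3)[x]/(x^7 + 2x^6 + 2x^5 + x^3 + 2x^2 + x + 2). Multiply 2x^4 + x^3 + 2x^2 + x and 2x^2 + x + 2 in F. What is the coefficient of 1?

Multiply in GF(3)[x]: (2x^4 + x^3 + 2x^2 + x)·(2x^2 + x + 2) = x^6 + x^5 + 2x^2 + 2x.
Reduced: x^6 + x^5 + 2x^2 + 2x.

0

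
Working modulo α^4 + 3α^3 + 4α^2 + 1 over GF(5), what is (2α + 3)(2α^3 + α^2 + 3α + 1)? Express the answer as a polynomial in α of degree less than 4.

α^3 + 3α^2 + α + 4

Multiply in GF(5)[α]: (2α + 3)·(2α^3 + α^2 + 3α + 1) = 4α^4 + 3α^3 + 4α^2 + α + 3.
Reduce using α^4 ≡ 2α^3 + α^2 + 4 (mod α^4 + 3α^3 + 4α^2 + 1).
Reduced: α^3 + 3α^2 + α + 4.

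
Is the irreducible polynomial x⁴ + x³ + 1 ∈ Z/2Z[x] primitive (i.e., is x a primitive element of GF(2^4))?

Write f(x) = x⁴ + x³ + 1.
|GF(2^4)^×| = 2^4 − 1 = 15. Prime factorization: 15 = 3·5.
f is primitive ⇔ x has order 15 in GF(2)[x]/(f), i.e. x^(15/q) ≠ 1 for each prime q | 15.
x^(5) mod f = x³ + x + 1.
x^(3) mod f = x³.
None equal 1, so x has full order 15; f is primitive.

Yes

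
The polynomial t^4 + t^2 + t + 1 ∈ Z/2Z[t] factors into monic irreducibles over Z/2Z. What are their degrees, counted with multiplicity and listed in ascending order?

1, 3

Write f(t) = t^4 + t^2 + t + 1.
Roots in Z/2Z: f(0) = 1; f(1) = 0 → root.
Linear factors from roots: (t + 1).
Complete factorization: f(t) = (t + 1)·(t^3 + t^2 + 1).
Factor degrees with multiplicity: 1 + 3 = 4.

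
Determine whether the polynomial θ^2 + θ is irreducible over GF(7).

No

Write m(θ) = θ^2 + θ.
Check for roots in GF(7): m(0) = 0 → root; m(1) = 2; m(2) = 6; m(3) = 5; m(4) = 6; m(5) = 2; m(6) = 0 → root.
m(0) = 0, so (θ) divides m(θ); m is reducible.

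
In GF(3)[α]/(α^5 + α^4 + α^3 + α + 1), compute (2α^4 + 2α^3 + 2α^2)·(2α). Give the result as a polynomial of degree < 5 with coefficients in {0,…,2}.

Multiply in GF(3)[α]: (2α^4 + 2α^3 + 2α^2)·(2α) = α^5 + α^4 + α^3.
Reduce using α^5 ≡ 2α^4 + 2α^3 + 2α + 2 (mod α^5 + α^4 + α^3 + α + 1).
Reduced: 2α + 2.

2α + 2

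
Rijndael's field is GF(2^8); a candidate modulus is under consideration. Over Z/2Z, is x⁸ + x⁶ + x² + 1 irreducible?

Write g(x) = x⁸ + x⁶ + x² + 1.
Check for roots in Z/2Z: g(0) = 1; g(1) = 0 → root.
g(1) = 0, so (x − 1) divides g(x); g is reducible.

No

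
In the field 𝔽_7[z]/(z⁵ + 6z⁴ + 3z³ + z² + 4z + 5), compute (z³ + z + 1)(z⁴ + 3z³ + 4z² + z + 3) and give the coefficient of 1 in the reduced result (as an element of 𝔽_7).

Multiply in 𝔽_7[z]: (z³ + z + 1)·(z⁴ + 3z³ + 4z² + z + 3) = z⁷ + 3z⁶ + 5z⁵ + 5z⁴ + 3z³ + 5z² + 4z + 3.
Reduce using z⁵ ≡ z⁴ + 4z³ + 6z² + 3z + 2 (mod z⁵ + 6z⁴ + 3z³ + z² + 4z + 5).
Reduced: 5z⁴ + 5z³ + 6z² + 2z + 1.

1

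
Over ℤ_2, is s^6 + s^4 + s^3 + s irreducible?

No

Write g(s) = s^6 + s^4 + s^3 + s.
Check for roots in ℤ_2: g(0) = 0 → root; g(1) = 0 → root.
g(0) = 0, so (s) divides g(s); g is reducible.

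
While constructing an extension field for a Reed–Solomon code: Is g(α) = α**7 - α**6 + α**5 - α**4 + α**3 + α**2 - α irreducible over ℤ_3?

Check for roots in ℤ_3: g(0) = 0 → root; g(1) = 1; g(2) = 0 → root.
g(0) = 0, so (α) divides g(α); g is reducible.

No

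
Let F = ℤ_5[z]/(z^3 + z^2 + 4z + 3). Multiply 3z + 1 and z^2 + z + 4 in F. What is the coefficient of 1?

0

Multiply in ℤ_5[z]: (3z + 1)·(z^2 + z + 4) = 3z^3 + 4z^2 + 3z + 4.
Reduce using z^3 ≡ 4z^2 + z + 2 (mod z^3 + z^2 + 4z + 3).
Reduced: z^2 + z.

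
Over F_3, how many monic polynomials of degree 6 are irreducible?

By the necklace-counting formula, N_3(6) = (1/6) Σ_{d|6} μ(6/d)·3^d.
Divisors of 6: 1, 2, 3, 6; μ(6/d) for each: 1, -1, -1, 1.
Σ = 3^1 − 3^2 − 3^3 + 3^6 = 696.
N = 696/6 = 116.

116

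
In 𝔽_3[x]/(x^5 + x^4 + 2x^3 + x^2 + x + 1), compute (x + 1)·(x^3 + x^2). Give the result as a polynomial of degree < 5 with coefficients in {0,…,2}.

x^4 + 2x^3 + x^2

Multiply in 𝔽_3[x]: (x + 1)·(x^3 + x^2) = x^4 + 2x^3 + x^2.
Reduced: x^4 + 2x^3 + x^2.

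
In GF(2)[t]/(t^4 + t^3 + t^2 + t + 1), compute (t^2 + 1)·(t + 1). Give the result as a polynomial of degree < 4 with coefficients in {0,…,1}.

Multiply in GF(2)[t]: (t^2 + 1)·(t + 1) = t^3 + t^2 + t + 1.
Reduced: t^3 + t^2 + t + 1.

t^3 + t^2 + t + 1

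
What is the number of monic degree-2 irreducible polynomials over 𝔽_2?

By the necklace-counting formula, N_2(2) = (1/2) Σ_{d|2} μ(2/d)·2^d.
Divisors of 2: 1, 2; μ(2/d) for each: -1, 1.
Σ = − 2^1 + 2^2 = 2.
N = 2/2 = 1.

1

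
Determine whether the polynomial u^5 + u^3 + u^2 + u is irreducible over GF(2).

Write P(u) = u^5 + u^3 + u^2 + u.
Check for roots in GF(2): P(0) = 0 → root; P(1) = 0 → root.
P(0) = 0, so (u) divides P(u); P is reducible.

No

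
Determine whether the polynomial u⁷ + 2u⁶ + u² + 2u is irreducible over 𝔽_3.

Write P(u) = u⁷ + 2u⁶ + u² + 2u.
Check for roots in 𝔽_3: P(0) = 0 → root; P(1) = 0 → root; P(2) = 0 → root.
P(0) = 0, so (u) divides P(u); P is reducible.

No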